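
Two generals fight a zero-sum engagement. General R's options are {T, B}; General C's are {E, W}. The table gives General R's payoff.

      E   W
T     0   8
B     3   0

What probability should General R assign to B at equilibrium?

8/11

Row minima: T → 0, B → 0; maximin = 0.
Column maxima: E → 3, W → 8; minimax = 3.
0 ≠ 3, so there is no saddle point; optimal play is mixed.
Let General R play T with probability p. Expected payoff against E: 0p + 3(1−p) = −3p + 3; against W: 8p + 0(1−p) = 8p.
Setting these equal: −3p + 3 = 8p ⇒ −11p = -3 ⇒ p = 3/11, and the value is (-3)·(3/11) + 3 = 24/11.
For General C: with q = P(E), equating T's and B's payoffs gives −8q + 8 = 3q ⇒ q = 8/11.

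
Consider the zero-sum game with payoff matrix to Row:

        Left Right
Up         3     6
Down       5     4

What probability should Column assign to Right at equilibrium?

Row minima: Up → 3, Down → 4; maximin = 4.
Column maxima: Left → 5, Right → 6; minimax = 5.
4 ≠ 5, so there is no saddle point; optimal play is mixed.
Let Row play Up with probability p. Expected payoff against Left: 3p + 5(1−p) = −2p + 5; against Right: 6p + 4(1−p) = 2p + 4.
Setting these equal: −2p + 5 = 2p + 4 ⇒ −4p = -1 ⇒ p = 1/4, and the value is (-2)·(1/4) + 5 = 9/2.
For Column: with q = P(Left), equating Up's and Down's payoffs gives −3q + 6 = q + 4 ⇒ q = 1/2.

1/2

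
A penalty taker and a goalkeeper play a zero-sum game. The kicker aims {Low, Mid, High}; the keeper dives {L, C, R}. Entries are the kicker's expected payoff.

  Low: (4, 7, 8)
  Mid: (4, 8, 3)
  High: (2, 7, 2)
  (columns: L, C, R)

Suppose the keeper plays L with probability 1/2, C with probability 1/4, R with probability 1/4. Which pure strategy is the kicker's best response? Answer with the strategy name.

Low

Expected payoff of Low: (1/2)·4 + (1/4)·7 + (1/4)·8 = 23/4.
Expected payoff of Mid: (1/2)·4 + (1/4)·8 + (1/4)·3 = 19/4.
Expected payoff of High: (1/2)·2 + (1/4)·7 + (1/4)·2 = 13/4.
The largest is 23/4, so the kicker's best response is Low.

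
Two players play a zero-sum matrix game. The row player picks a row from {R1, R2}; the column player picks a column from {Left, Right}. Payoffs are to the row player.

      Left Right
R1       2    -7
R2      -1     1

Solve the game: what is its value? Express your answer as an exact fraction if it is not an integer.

-5/11

Row minima: R1 → -7, R2 → -1; maximin = -1.
Column maxima: Left → 2, Right → 1; minimax = 1.
-1 ≠ 1, so there is no saddle point; optimal play is mixed.
Let the row player play R1 with probability p. Expected payoff against Left: 2p + (-1)(1−p) = 3p − 1; against Right: (-7)p + 1(1−p) = −8p + 1.
Setting these equal: 3p − 1 = −8p + 1 ⇒ 11p = 2 ⇒ p = 2/11, and the value is (3)·(2/11) − 1 = -5/11.
For the column player: with q = P(Left), equating R1's and R2's payoffs gives 9q − 7 = −2q + 1 ⇒ q = 8/11.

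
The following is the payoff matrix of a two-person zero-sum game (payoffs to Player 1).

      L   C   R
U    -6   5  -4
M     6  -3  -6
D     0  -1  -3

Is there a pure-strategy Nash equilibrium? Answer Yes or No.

Yes

Row minima: U → -6, M → -6, D → -3; maximin = -3.
Column maxima: L → 6, C → 5, R → -3; minimax = -3.
maximin = minimax = -3, so a saddle point exists.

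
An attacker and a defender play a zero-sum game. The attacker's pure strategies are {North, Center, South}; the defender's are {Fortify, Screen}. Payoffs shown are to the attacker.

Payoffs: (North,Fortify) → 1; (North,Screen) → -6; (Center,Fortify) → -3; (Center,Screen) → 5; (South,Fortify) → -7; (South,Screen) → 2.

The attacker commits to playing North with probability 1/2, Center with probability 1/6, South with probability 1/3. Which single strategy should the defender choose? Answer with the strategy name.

If the defender plays Fortify, the attacker's expected payoff is (1/2)·1 + (1/6)·(-3) + (1/3)·(-7) = -7/3.
If the defender plays Screen, the attacker's expected payoff is (1/2)·(-6) + (1/6)·5 + (1/3)·2 = -3/2.
The defender minimizes the attacker's payoff; the smallest is -7/3, so the best response is Fortify.

Fortify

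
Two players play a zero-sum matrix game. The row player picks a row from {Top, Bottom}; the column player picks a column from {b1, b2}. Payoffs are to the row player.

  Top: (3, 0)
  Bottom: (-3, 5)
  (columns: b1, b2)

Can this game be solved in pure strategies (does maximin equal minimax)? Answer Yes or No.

No

Row minima: Top → 0, Bottom → -3; maximin = 0.
Column maxima: b1 → 3, b2 → 5; minimax = 3.
0 ≠ 3, so no pure-strategy equilibrium exists.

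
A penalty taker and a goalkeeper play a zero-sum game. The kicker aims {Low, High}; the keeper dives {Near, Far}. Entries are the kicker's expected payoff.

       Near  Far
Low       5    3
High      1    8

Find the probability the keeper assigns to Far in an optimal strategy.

4/9

Row minima: Low → 3, High → 1; maximin = 3.
Column maxima: Near → 5, Far → 8; minimax = 5.
3 ≠ 5, so there is no saddle point; optimal play is mixed.
Let the kicker play Low with probability p. Expected payoff against Near: 5p + 1(1−p) = 4p + 1; against Far: 3p + 8(1−p) = −5p + 8.
Setting these equal: 4p + 1 = −5p + 8 ⇒ 9p = 7 ⇒ p = 7/9, and the value is (4)·(7/9) + 1 = 37/9.
For the keeper: with q = P(Near), equating Low's and High's payoffs gives 2q + 3 = −7q + 8 ⇒ q = 5/9.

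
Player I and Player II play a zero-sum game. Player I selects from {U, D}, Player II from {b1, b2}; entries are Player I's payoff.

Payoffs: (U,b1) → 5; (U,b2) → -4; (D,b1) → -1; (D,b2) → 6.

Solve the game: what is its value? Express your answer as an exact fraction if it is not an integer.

Row minima: U → -4, D → -1; maximin = -1.
Column maxima: b1 → 5, b2 → 6; minimax = 5.
-1 ≠ 5, so there is no saddle point; optimal play is mixed.
Let Player I play U with probability p. Expected payoff against b1: 5p + (-1)(1−p) = 6p − 1; against b2: (-4)p + 6(1−p) = −10p + 6.
Setting these equal: 6p − 1 = −10p + 6 ⇒ 16p = 7 ⇒ p = 7/16, and the value is (6)·(7/16) − 1 = 13/8.
For Player II: with q = P(b1), equating U's and D's payoffs gives 9q − 4 = −7q + 6 ⇒ q = 5/8.

13/8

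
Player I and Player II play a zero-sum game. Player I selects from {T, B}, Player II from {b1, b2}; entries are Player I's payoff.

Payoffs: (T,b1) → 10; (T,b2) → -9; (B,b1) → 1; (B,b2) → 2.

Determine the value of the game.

29/20

Row minima: T → -9, B → 1; maximin = 1.
Column maxima: b1 → 10, b2 → 2; minimax = 2.
1 ≠ 2, so there is no saddle point; optimal play is mixed.
Let Player I play T with probability p. Expected payoff against b1: 10p + 1(1−p) = 9p + 1; against b2: (-9)p + 2(1−p) = −11p + 2.
Setting these equal: 9p + 1 = −11p + 2 ⇒ 20p = 1 ⇒ p = 1/20, and the value is (9)·(1/20) + 1 = 29/20.
For Player II: with q = P(b1), equating T's and B's payoffs gives 19q − 9 = −q + 2 ⇒ q = 11/20.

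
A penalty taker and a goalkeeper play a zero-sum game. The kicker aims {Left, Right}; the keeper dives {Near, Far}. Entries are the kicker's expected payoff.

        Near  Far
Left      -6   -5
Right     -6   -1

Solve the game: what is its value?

-6

Row minima: Left → -6, Right → -6; maximin = -6.
Column maxima: Near → -6, Far → -1; minimax = -6.
Since maximin = minimax = -6, there is a saddle point and the value is -6.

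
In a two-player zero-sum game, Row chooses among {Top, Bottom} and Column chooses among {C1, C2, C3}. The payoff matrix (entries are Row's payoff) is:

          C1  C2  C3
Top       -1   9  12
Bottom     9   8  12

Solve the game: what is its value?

89/11

Row minima: Top → -1, Bottom → 8; maximin = 8.
Column maxima: C1 → 9, C2 → 9, C3 → 12; minimax = 9.
8 ≠ 9, so there is no saddle point; optimal play is mixed.
C3 is strictly dominated by C1 (it gives Row strictly more in every row), so Column never plays it.
On the remaining 2×2 (Top, Bottom vs C1, C2):
Let Row play Top with probability p. Expected payoff against C1: (-1)p + 9(1−p) = −10p + 9; against C2: 9p + 8(1−p) = p + 8.
Setting these equal: −10p + 9 = p + 8 ⇒ −11p = -1 ⇒ p = 1/11, and the value is (-10)·(1/11) + 9 = 89/11.
For Column: with q = P(C1), equating Top's and Bottom's payoffs gives −10q + 9 = q + 8 ⇒ q = 1/11.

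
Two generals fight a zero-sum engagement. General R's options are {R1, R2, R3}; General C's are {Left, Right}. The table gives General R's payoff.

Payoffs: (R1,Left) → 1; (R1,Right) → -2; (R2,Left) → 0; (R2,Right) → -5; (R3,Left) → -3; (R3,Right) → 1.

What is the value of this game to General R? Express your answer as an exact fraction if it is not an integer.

-5/7

Row minima: R1 → -2, R2 → -5, R3 → -3; maximin = -2.
Column maxima: Left → 1, Right → 1; minimax = 1.
-2 ≠ 1, so there is no saddle point; optimal play is mixed.
R2 is strictly dominated by R1, so General R never plays it.
On the remaining 2×2 (R1, R3 vs Left, Right):
Let General R play R1 with probability p. Expected payoff against Left: 1p + (-3)(1−p) = 4p − 3; against Right: (-2)p + 1(1−p) = −3p + 1.
Setting these equal: 4p − 3 = −3p + 1 ⇒ 7p = 4 ⇒ p = 4/7, and the value is (4)·(4/7) − 3 = -5/7.
For General C: with q = P(Left), equating R1's and R3's payoffs gives 3q − 2 = −4q + 1 ⇒ q = 3/7.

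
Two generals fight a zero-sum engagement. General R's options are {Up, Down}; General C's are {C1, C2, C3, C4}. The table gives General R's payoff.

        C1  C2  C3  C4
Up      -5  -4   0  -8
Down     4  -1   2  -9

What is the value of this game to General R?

-8

Row minima: Up → -8, Down → -9; maximin = -8.
Column maxima: C1 → 4, C2 → -1, C3 → 2, C4 → -8; minimax = -8.
Since maximin = minimax = -8, there is a saddle point and the value is -8.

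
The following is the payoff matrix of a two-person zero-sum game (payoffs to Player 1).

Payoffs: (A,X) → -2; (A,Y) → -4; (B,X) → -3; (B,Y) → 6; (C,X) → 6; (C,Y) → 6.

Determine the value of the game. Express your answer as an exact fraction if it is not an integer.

6

Row minima: A → -4, B → -3, C → 6; maximin = 6.
Column maxima: X → 6, Y → 6; minimax = 6.
Since maximin = minimax = 6, there is a saddle point and the value is 6.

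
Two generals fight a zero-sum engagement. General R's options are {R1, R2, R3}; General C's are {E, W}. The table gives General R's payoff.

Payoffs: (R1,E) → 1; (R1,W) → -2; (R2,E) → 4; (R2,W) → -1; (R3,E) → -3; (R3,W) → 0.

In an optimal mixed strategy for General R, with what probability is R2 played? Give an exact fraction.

3/8

Row minima: R1 → -2, R2 → -1, R3 → -3; maximin = -1.
Column maxima: E → 4, W → 0; minimax = 0.
-1 ≠ 0, so there is no saddle point; optimal play is mixed.
R1 is strictly dominated by R2, so General R never plays it.
On the remaining 2×2 (R2, R3 vs E, W):
Let General R play R2 with probability p. Expected payoff against E: 4p + (-3)(1−p) = 7p − 3; against W: (-1)p + 0(1−p) = −p.
Setting these equal: 7p − 3 = −p ⇒ 8p = 3 ⇒ p = 3/8, and the value is (7)·(3/8) − 3 = -3/8.
For General C: with q = P(E), equating R2's and R3's payoffs gives 5q − 1 = −3q ⇒ q = 1/8.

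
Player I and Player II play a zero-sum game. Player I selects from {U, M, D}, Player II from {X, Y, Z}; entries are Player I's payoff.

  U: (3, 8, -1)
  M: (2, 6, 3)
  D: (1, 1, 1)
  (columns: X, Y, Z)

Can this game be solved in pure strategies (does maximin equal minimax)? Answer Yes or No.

Row minima: U → -1, M → 2, D → 1; maximin = 2.
Column maxima: X → 3, Y → 8, Z → 3; minimax = 3.
2 ≠ 3, so no pure-strategy equilibrium exists.

No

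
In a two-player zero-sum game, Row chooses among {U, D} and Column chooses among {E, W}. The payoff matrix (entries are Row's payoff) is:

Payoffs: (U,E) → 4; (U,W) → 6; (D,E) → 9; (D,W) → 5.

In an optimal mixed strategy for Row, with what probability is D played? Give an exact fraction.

1/3

Row minima: U → 4, D → 5; maximin = 5.
Column maxima: E → 9, W → 6; minimax = 6.
5 ≠ 6, so there is no saddle point; optimal play is mixed.
Let Row play U with probability p. Expected payoff against E: 4p + 9(1−p) = −5p + 9; against W: 6p + 5(1−p) = p + 5.
Setting these equal: −5p + 9 = p + 5 ⇒ −6p = -4 ⇒ p = 2/3, and the value is (-5)·(2/3) + 9 = 17/3.
For Column: with q = P(E), equating U's and D's payoffs gives −2q + 6 = 4q + 5 ⇒ q = 1/6.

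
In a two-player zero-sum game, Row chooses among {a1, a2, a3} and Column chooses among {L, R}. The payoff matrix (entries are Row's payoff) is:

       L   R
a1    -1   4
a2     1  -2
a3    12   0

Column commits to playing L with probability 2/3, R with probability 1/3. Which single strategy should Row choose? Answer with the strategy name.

a3

Expected payoff of a1: (2/3)·(-1) + (1/3)·4 = 2/3.
Expected payoff of a2: (2/3)·1 + (1/3)·(-2) = 0.
Expected payoff of a3: (2/3)·12 + (1/3)·0 = 8.
The largest is 8, so Row's best response is a3.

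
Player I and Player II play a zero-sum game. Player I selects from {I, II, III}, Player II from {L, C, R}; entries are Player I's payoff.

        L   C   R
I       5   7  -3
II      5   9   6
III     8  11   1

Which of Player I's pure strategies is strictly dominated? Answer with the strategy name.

I

III gives a strictly higher payoff than I against every column: 8 > 5, 11 > 7, 1 > -3.
So I is strictly dominated and Player I never plays it.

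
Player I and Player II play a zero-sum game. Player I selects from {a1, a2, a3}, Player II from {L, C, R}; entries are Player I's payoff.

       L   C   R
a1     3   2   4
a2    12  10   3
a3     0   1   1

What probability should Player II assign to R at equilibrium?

Row minima: a1 → 2, a2 → 3, a3 → 0; maximin = 3.
Column maxima: L → 12, C → 10, R → 4; minimax = 4.
3 ≠ 4, so there is no saddle point; optimal play is mixed.
a3 is strictly dominated by a1, so Player I never plays it.
With a3 eliminated, L is strictly dominated by C (it gives Player I strictly more in every remaining row), so Player II never plays it.
On the remaining 2×2 (a1, a2 vs C, R):
Let Player I play a1 with probability p. Expected payoff against C: 2p + 10(1−p) = −8p + 10; against R: 4p + 3(1−p) = p + 3.
Setting these equal: −8p + 10 = p + 3 ⇒ −9p = -7 ⇒ p = 7/9, and the value is (-8)·(7/9) + 10 = 34/9.
For Player II: with q = P(C), equating a1's and a2's payoffs gives −2q + 4 = 7q + 3 ⇒ q = 1/9.

8/9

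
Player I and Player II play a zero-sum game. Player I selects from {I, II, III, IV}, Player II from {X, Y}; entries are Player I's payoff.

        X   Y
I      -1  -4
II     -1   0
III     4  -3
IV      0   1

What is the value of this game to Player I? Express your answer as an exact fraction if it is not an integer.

Row minima: I → -4, II → -1, III → -3, IV → 0; maximin = 0.
Column maxima: X → 4, Y → 1; minimax = 1.
0 ≠ 1, so there is no saddle point; optimal play is mixed.
I is strictly dominated by III, so Player I never plays it.
II is strictly dominated by IV, so Player I never plays it.
On the remaining 2×2 (III, IV vs X, Y):
Let Player I play III with probability p. Expected payoff against X: 4p + 0(1−p) = 4p; against Y: (-3)p + 1(1−p) = −4p + 1.
Setting these equal: 4p = −4p + 1 ⇒ 8p = 1 ⇒ p = 1/8, and the value is (4)·(1/8) = 1/2.
For Player II: with q = P(X), equating III's and IV's payoffs gives 7q − 3 = −q + 1 ⇒ q = 1/2.

1/2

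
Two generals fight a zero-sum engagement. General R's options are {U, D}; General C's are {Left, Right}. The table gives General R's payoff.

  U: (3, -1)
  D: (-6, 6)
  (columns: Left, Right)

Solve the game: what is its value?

Row minima: U → -1, D → -6; maximin = -1.
Column maxima: Left → 3, Right → 6; minimax = 3.
-1 ≠ 3, so there is no saddle point; optimal play is mixed.
Let General R play U with probability p. Expected payoff against Left: 3p + (-6)(1−p) = 9p − 6; against Right: (-1)p + 6(1−p) = −7p + 6.
Setting these equal: 9p − 6 = −7p + 6 ⇒ 16p = 12 ⇒ p = 3/4, and the value is (9)·(3/4) − 6 = 3/4.
For General C: with q = P(Left), equating U's and D's payoffs gives 4q − 1 = −12q + 6 ⇒ q = 7/16.

3/4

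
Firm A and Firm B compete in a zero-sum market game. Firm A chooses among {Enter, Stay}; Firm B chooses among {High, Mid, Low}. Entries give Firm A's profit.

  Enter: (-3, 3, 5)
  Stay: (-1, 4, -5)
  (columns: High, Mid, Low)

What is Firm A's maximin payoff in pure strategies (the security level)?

Row minima: Enter → -3, Stay → -5.
The best of these is -3.

-3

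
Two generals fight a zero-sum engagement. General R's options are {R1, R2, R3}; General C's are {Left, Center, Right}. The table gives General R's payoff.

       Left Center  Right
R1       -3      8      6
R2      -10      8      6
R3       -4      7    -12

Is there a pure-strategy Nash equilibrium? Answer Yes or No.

Row minima: R1 → -3, R2 → -10, R3 → -12; maximin = -3.
Column maxima: Left → -3, Center → 8, Right → 6; minimax = -3.
maximin = minimax = -3, so a saddle point exists.

Yes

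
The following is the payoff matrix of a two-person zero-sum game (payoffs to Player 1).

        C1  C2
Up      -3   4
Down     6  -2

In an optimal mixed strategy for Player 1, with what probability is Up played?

Row minima: Up → -3, Down → -2; maximin = -2.
Column maxima: C1 → 6, C2 → 4; minimax = 4.
-2 ≠ 4, so there is no saddle point; optimal play is mixed.
Let Player 1 play Up with probability p. Expected payoff against C1: (-3)p + 6(1−p) = −9p + 6; against C2: 4p + (-2)(1−p) = 6p − 2.
Setting these equal: −9p + 6 = 6p − 2 ⇒ −15p = -8 ⇒ p = 8/15, and the value is (-9)·(8/15) + 6 = 6/5.
For Player 2: with q = P(C1), equating Up's and Down's payoffs gives −7q + 4 = 8q − 2 ⇒ q = 2/5.

8/15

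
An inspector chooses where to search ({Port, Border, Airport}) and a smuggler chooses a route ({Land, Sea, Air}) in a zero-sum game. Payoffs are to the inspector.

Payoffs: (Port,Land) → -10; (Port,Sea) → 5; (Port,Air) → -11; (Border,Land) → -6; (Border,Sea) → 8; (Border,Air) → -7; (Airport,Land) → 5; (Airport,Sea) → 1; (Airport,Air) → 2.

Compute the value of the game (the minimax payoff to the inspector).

23/16

Row minima: Port → -11, Border → -7, Airport → 1; maximin = 1.
Column maxima: Land → 5, Sea → 8, Air → 2; minimax = 2.
1 ≠ 2, so there is no saddle point; optimal play is mixed.
Port is strictly dominated by Border, so the inspector never plays it.
Land is strictly dominated by Air (it gives the inspector strictly more in every row), so the smuggler never plays it.
On the remaining 2×2 (Border, Airport vs Sea, Air):
Let the inspector play Border with probability p. Expected payoff against Sea: 8p + 1(1−p) = 7p + 1; against Air: (-7)p + 2(1−p) = −9p + 2.
Setting these equal: 7p + 1 = −9p + 2 ⇒ 16p = 1 ⇒ p = 1/16, and the value is (7)·(1/16) + 1 = 23/16.
For the smuggler: with q = P(Sea), equating Border's and Airport's payoffs gives 15q − 7 = −q + 2 ⇒ q = 9/16.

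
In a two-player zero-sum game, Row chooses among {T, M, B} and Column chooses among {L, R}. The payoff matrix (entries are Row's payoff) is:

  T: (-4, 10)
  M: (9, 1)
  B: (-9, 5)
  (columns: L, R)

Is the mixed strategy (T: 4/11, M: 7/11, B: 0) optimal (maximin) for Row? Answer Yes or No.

Yes

Against L this mix gives (4/11)·(-4) + (7/11)·9 = 47/11.
Against R this mix gives (4/11)·10 + (7/11)·1 = 47/11.
All of Column's active replies (L, R) yield 47/11, and no column does worse for Row. The mix makes Column indifferent and guarantees 47/11, so it is optimal.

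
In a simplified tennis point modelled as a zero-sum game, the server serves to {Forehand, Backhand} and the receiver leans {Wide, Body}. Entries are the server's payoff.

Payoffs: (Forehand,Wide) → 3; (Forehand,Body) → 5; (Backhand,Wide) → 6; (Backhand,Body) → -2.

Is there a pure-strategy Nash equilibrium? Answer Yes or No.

Row minima: Forehand → 3, Backhand → -2; maximin = 3.
Column maxima: Wide → 6, Body → 5; minimax = 5.
3 ≠ 5, so no pure-strategy equilibrium exists.

No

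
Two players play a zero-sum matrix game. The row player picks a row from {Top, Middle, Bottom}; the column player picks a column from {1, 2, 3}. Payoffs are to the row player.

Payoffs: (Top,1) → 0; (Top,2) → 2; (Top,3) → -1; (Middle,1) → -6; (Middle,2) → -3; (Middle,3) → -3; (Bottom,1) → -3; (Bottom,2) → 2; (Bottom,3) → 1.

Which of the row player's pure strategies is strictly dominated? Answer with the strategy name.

Middle

Top gives a strictly higher payoff than Middle against every column: 0 > -6, 2 > -3, -1 > -3.
So Middle is strictly dominated and the row player never plays it.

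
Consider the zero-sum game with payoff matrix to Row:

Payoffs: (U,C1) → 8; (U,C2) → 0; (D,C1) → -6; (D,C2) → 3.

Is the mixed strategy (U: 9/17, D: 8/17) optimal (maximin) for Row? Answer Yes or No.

Yes

Against C1 this mix gives (9/17)·8 + (8/17)·(-6) = 24/17.
Against C2 this mix gives (9/17)·0 + (8/17)·3 = 24/17.
All of Column's active replies (C1, C2) yield 24/17, and no column does worse for Row. The mix makes Column indifferent and guarantees 24/17, so it is optimal.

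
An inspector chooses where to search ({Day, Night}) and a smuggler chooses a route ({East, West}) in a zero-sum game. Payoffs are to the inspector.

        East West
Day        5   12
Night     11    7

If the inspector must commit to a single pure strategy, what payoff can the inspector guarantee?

7

Row minima: Day → 5, Night → 7.
The best of these is 7.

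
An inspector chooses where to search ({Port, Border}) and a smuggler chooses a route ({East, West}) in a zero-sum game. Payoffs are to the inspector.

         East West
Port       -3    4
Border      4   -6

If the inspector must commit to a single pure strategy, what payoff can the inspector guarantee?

-3

Row minima: Port → -3, Border → -6.
The best of these is -3.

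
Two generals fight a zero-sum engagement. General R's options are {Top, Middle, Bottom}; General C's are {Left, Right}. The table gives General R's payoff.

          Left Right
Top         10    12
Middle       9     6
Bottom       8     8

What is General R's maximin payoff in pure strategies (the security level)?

10

Row minima: Top → 10, Middle → 6, Bottom → 8.
The best of these is 10.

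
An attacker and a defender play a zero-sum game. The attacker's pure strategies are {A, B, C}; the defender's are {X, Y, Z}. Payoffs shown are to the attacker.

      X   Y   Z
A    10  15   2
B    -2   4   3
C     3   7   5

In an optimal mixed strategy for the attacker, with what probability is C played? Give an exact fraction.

Row minima: A → 2, B → -2, C → 3; maximin = 3.
Column maxima: X → 10, Y → 15, Z → 5; minimax = 5.
3 ≠ 5, so there is no saddle point; optimal play is mixed.
B is strictly dominated by C, so the attacker never plays it.
Y is strictly dominated by X (it gives the attacker strictly more in every row), so the defender never plays it.
On the remaining 2×2 (A, C vs X, Z):
Let the attacker play A with probability p. Expected payoff against X: 10p + 3(1−p) = 7p + 3; against Z: 2p + 5(1−p) = −3p + 5.
Setting these equal: 7p + 3 = −3p + 5 ⇒ 10p = 2 ⇒ p = 1/5, and the value is (7)·(1/5) + 3 = 22/5.
For the defender: with q = P(X), equating A's and C's payoffs gives 8q + 2 = −2q + 5 ⇒ q = 3/10.

4/5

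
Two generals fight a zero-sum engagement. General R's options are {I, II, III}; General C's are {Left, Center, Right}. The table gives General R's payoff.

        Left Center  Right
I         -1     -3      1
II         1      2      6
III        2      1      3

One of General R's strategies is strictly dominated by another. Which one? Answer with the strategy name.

I

II gives a strictly higher payoff than I against every column: 1 > -1, 2 > -3, 6 > 1.
So I is strictly dominated and General R never plays it.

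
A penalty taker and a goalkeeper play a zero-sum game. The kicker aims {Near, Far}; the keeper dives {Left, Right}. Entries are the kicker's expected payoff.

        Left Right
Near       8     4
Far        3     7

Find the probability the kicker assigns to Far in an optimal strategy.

1/2

Row minima: Near → 4, Far → 3; maximin = 4.
Column maxima: Left → 8, Right → 7; minimax = 7.
4 ≠ 7, so there is no saddle point; optimal play is mixed.
Let the kicker play Near with probability p. Expected payoff against Left: 8p + 3(1−p) = 5p + 3; against Right: 4p + 7(1−p) = −3p + 7.
Setting these equal: 5p + 3 = −3p + 7 ⇒ 8p = 4 ⇒ p = 1/2, and the value is (5)·(1/2) + 3 = 11/2.
For the keeper: with q = P(Left), equating Near's and Far's payoffs gives 4q + 4 = −4q + 7 ⇒ q = 3/8.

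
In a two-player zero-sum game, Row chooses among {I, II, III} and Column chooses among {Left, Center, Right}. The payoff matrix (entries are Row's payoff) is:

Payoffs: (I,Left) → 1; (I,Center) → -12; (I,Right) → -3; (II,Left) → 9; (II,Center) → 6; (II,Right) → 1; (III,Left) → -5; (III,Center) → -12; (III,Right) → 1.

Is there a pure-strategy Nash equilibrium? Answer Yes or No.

Yes

Row minima: I → -12, II → 1, III → -12; maximin = 1.
Column maxima: Left → 9, Center → 6, Right → 1; minimax = 1.
maximin = minimax = 1, so a saddle point exists.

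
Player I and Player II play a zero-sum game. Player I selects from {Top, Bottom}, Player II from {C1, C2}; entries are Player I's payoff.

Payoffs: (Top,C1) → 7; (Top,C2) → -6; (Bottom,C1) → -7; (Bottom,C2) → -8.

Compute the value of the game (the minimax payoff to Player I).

Row minima: Top → -6, Bottom → -8; maximin = -6.
Column maxima: C1 → 7, C2 → -6; minimax = -6.
Since maximin = minimax = -6, there is a saddle point and the value is -6.

-6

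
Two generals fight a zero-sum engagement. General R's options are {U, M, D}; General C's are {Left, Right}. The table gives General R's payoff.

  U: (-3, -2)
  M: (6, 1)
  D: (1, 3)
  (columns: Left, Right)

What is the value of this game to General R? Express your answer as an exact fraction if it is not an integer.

17/7

Row minima: U → -3, M → 1, D → 1; maximin = 1.
Column maxima: Left → 6, Right → 3; minimax = 3.
1 ≠ 3, so there is no saddle point; optimal play is mixed.
U is strictly dominated by M, so General R never plays it.
On the remaining 2×2 (M, D vs Left, Right):
Let General R play M with probability p. Expected payoff against Left: 6p + 1(1−p) = 5p + 1; against Right: 1p + 3(1−p) = −2p + 3.
Setting these equal: 5p + 1 = −2p + 3 ⇒ 7p = 2 ⇒ p = 2/7, and the value is (5)·(2/7) + 1 = 17/7.
For General C: with q = P(Left), equating M's and D's payoffs gives 5q + 1 = −2q + 3 ⇒ q = 2/7.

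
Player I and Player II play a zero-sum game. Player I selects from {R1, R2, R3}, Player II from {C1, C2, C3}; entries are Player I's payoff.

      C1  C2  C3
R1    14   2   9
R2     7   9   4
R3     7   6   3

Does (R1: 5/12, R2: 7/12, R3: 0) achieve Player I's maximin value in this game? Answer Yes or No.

Yes

Against C1 this mix gives (5/12)·14 + (7/12)·7 = 119/12.
Against C2 this mix gives (5/12)·2 + (7/12)·9 = 73/12.
Against C3 this mix gives (5/12)·9 + (7/12)·4 = 73/12.
All of Player II's active replies (C2, C3) yield 73/12, and no column does worse for Player I. The mix makes Player II indifferent and guarantees 73/12, so it is optimal.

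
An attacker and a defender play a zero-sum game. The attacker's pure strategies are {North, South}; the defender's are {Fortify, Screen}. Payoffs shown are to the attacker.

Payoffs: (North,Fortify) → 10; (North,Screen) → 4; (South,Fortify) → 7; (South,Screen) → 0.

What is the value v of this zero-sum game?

4

Row minima: North → 4, South → 0; maximin = 4.
Column maxima: Fortify → 10, Screen → 4; minimax = 4.
Since maximin = minimax = 4, there is a saddle point and the value is 4.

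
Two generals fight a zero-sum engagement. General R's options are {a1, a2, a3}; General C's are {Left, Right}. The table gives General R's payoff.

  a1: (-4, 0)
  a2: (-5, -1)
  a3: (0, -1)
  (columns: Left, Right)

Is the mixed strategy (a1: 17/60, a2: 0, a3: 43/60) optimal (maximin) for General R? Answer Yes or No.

Against Left this mix gives (17/60)·(-4) + (43/60)·0 = -17/15.
Against Right this mix gives (17/60)·0 + (43/60)·(-1) = -43/60.
General C will play Left, holding General R to -17/15. Shifting weight toward the row that does better against Left would raise this floor (the equalizing mix achieves -4/5 against both Left and Right), so the proposed strategy is not optimal.

No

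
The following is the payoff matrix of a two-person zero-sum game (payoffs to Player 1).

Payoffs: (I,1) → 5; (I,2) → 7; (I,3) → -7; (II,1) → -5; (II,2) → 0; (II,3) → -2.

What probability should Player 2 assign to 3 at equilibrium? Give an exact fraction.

2/3

Row minima: I → -7, II → -5; maximin = -5.
Column maxima: 1 → 5, 2 → 7, 3 → -2; minimax = -2.
-5 ≠ -2, so there is no saddle point; optimal play is mixed.
2 is strictly dominated by 1 (it gives Player 1 strictly more in every row), so Player 2 never plays it.
On the remaining 2×2 (I, II vs 1, 3):
Let Player 1 play I with probability p. Expected payoff against 1: 5p + (-5)(1−p) = 10p − 5; against 3: (-7)p + (-2)(1−p) = −5p − 2.
Setting these equal: 10p − 5 = −5p − 2 ⇒ 15p = 3 ⇒ p = 1/5, and the value is (10)·(1/5) − 5 = -3.
For Player 2: with q = P(1), equating I's and II's payoffs gives 12q − 7 = −3q − 2 ⇒ q = 1/3.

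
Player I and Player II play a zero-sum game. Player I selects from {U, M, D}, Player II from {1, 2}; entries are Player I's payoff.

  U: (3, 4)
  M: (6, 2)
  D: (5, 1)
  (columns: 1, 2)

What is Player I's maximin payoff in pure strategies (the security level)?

Row minima: U → 3, M → 2, D → 1.
The best of these is 3.

3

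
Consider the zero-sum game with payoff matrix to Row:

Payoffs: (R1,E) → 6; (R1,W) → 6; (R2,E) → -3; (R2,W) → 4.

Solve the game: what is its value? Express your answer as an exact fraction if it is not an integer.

Row minima: R1 → 6, R2 → -3; maximin = 6.
Column maxima: E → 6, W → 6; minimax = 6.
Since maximin = minimax = 6, there is a saddle point and the value is 6.

6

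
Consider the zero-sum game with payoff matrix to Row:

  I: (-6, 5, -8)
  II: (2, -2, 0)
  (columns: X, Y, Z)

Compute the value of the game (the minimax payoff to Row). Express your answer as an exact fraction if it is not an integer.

-16/15

Row minima: I → -8, II → -2; maximin = -2.
Column maxima: X → 2, Y → 5, Z → 0; minimax = 0.
-2 ≠ 0, so there is no saddle point; optimal play is mixed.
X is strictly dominated by Z (it gives Row strictly more in every row), so Column never plays it.
On the remaining 2×2 (I, II vs Y, Z):
Let Row play I with probability p. Expected payoff against Y: 5p + (-2)(1−p) = 7p − 2; against Z: (-8)p + 0(1−p) = −8p.
Setting these equal: 7p − 2 = −8p ⇒ 15p = 2 ⇒ p = 2/15, and the value is (7)·(2/15) − 2 = -16/15.
For Column: with q = P(Y), equating I's and II's payoffs gives 13q − 8 = −2q ⇒ q = 8/15.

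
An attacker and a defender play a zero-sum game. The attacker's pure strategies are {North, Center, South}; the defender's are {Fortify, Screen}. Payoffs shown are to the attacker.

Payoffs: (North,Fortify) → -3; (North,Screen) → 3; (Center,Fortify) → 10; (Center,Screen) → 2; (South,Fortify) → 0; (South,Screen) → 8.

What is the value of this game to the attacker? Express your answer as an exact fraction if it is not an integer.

Row minima: North → -3, Center → 2, South → 0; maximin = 2.
Column maxima: Fortify → 10, Screen → 8; minimax = 8.
2 ≠ 8, so there is no saddle point; optimal play is mixed.
North is strictly dominated by South, so the attacker never plays it.
On the remaining 2×2 (Center, South vs Fortify, Screen):
Let the attacker play Center with probability p. Expected payoff against Fortify: 10p + 0(1−p) = 10p; against Screen: 2p + 8(1−p) = −6p + 8.
Setting these equal: 10p = −6p + 8 ⇒ 16p = 8 ⇒ p = 1/2, and the value is (10)·(1/2) = 5.
For the defender: with q = P(Fortify), equating Center's and South's payoffs gives 8q + 2 = −8q + 8 ⇒ q = 3/8.

5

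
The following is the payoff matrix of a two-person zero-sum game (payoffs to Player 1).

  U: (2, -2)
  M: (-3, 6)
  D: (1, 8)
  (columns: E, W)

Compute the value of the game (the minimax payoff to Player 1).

Row minima: U → -2, M → -3, D → 1; maximin = 1.
Column maxima: E → 2, W → 8; minimax = 2.
1 ≠ 2, so there is no saddle point; optimal play is mixed.
M is strictly dominated by D, so Player 1 never plays it.
On the remaining 2×2 (U, D vs E, W):
Let Player 1 play U with probability p. Expected payoff against E: 2p + 1(1−p) = p + 1; against W: (-2)p + 8(1−p) = −10p + 8.
Setting these equal: p + 1 = −10p + 8 ⇒ 11p = 7 ⇒ p = 7/11, and the value is (1)·(7/11) + 1 = 18/11.
For Player 2: with q = P(E), equating U's and D's payoffs gives 4q − 2 = −7q + 8 ⇒ q = 10/11.

18/11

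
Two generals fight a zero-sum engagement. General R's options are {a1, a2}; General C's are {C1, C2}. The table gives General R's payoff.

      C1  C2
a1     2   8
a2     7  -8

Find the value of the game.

Row minima: a1 → 2, a2 → -8; maximin = 2.
Column maxima: C1 → 7, C2 → 8; minimax = 7.
2 ≠ 7, so there is no saddle point; optimal play is mixed.
Let General R play a1 with probability p. Expected payoff against C1: 2p + 7(1−p) = −5p + 7; against C2: 8p + (-8)(1−p) = 16p − 8.
Setting these equal: −5p + 7 = 16p − 8 ⇒ −21p = -15 ⇒ p = 5/7, and the value is (-5)·(5/7) + 7 = 24/7.
For General C: with q = P(C1), equating a1's and a2's payoffs gives −6q + 8 = 15q − 8 ⇒ q = 16/21.

24/7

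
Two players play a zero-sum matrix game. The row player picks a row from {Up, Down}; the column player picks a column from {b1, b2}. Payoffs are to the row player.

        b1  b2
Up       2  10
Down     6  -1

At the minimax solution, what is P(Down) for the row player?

Row minima: Up → 2, Down → -1; maximin = 2.
Column maxima: b1 → 6, b2 → 10; minimax = 6.
2 ≠ 6, so there is no saddle point; optimal play is mixed.
Let the row player play Up with probability p. Expected payoff against b1: 2p + 6(1−p) = −4p + 6; against b2: 10p + (-1)(1−p) = 11p − 1.
Setting these equal: −4p + 6 = 11p − 1 ⇒ −15p = -7 ⇒ p = 7/15, and the value is (-4)·(7/15) + 6 = 62/15.
For the column player: with q = P(b1), equating Up's and Down's payoffs gives −8q + 10 = 7q − 1 ⇒ q = 11/15.

8/15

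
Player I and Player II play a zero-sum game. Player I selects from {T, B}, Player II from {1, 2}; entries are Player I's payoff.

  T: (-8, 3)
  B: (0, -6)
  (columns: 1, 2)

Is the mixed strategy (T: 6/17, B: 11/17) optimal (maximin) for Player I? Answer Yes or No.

Yes

Against 1 this mix gives (6/17)·(-8) + (11/17)·0 = -48/17.
Against 2 this mix gives (6/17)·3 + (11/17)·(-6) = -48/17.
All of Player II's active replies (1, 2) yield -48/17, and no column does worse for Player I. The mix makes Player II indifferent and guarantees -48/17, so it is optimal.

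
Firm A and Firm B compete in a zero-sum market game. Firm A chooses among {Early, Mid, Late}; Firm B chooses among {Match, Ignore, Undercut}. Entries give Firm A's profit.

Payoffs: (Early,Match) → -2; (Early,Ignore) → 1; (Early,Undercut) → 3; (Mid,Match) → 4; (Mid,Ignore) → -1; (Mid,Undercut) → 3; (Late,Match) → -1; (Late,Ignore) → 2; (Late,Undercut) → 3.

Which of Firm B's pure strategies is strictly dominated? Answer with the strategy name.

Ignore holds Firm A's payoff strictly below Undercut in every row: 1 < 3, -1 < 3, 2 < 3.
So Undercut is strictly dominated for Firm B.

Undercut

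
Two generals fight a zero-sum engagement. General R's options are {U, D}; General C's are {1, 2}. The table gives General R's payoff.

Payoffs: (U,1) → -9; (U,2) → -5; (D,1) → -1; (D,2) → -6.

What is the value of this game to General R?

-49/9

Row minima: U → -9, D → -6; maximin = -6.
Column maxima: 1 → -1, 2 → -5; minimax = -5.
-6 ≠ -5, so there is no saddle point; optimal play is mixed.
Let General R play U with probability p. Expected payoff against 1: (-9)p + (-1)(1−p) = −8p − 1; against 2: (-5)p + (-6)(1−p) = p − 6.
Setting these equal: −8p − 1 = p − 6 ⇒ −9p = -5 ⇒ p = 5/9, and the value is (-8)·(5/9) − 1 = -49/9.
For General C: with q = P(1), equating U's and D's payoffs gives −4q − 5 = 5q − 6 ⇒ q = 1/9.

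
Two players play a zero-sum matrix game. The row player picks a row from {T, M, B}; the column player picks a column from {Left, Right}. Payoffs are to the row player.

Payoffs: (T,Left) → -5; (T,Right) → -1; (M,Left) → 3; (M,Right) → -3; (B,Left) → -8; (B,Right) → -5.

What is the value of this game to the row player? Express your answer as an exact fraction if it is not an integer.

Row minima: T → -5, M → -3, B → -8; maximin = -3.
Column maxima: Left → 3, Right → -1; minimax = -1.
-3 ≠ -1, so there is no saddle point; optimal play is mixed.
B is strictly dominated by T, so the row player never plays it.
On the remaining 2×2 (T, M vs Left, Right):
Let the row player play T with probability p. Expected payoff against Left: (-5)p + 3(1−p) = −8p + 3; against Right: (-1)p + (-3)(1−p) = 2p − 3.
Setting these equal: −8p + 3 = 2p − 3 ⇒ −10p = -6 ⇒ p = 3/5, and the value is (-8)·(3/5) + 3 = -9/5.
For the column player: with q = P(Left), equating T's and M's payoffs gives −4q − 1 = 6q − 3 ⇒ q = 1/5.

-9/5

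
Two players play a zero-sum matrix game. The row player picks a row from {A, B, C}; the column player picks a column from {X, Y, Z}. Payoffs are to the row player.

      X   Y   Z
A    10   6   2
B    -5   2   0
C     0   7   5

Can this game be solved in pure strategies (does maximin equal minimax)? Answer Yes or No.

No

Row minima: A → 2, B → -5, C → 0; maximin = 2.
Column maxima: X → 10, Y → 7, Z → 5; minimax = 5.
2 ≠ 5, so no pure-strategy equilibrium exists.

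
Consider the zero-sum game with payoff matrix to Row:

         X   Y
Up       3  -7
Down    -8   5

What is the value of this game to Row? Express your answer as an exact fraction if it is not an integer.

-41/23

Row minima: Up → -7, Down → -8; maximin = -7.
Column maxima: X → 3, Y → 5; minimax = 3.
-7 ≠ 3, so there is no saddle point; optimal play is mixed.
Let Row play Up with probability p. Expected payoff against X: 3p + (-8)(1−p) = 11p − 8; against Y: (-7)p + 5(1−p) = −12p + 5.
Setting these equal: 11p − 8 = −12p + 5 ⇒ 23p = 13 ⇒ p = 13/23, and the value is (11)·(13/23) − 8 = -41/23.
For Column: with q = P(X), equating Up's and Down's payoffs gives 10q − 7 = −13q + 5 ⇒ q = 12/23.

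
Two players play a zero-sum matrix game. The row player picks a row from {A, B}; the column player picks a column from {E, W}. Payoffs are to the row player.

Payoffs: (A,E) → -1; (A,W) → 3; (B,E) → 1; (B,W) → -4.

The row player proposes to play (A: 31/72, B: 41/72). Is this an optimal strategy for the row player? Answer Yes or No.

Against E this mix gives (31/72)·(-1) + (41/72)·1 = 5/36.
Against W this mix gives (31/72)·3 + (41/72)·(-4) = -71/72.
The column player will play W, holding the row player to -71/72. Shifting weight toward the row that does better against W would raise this floor (the equalizing mix achieves -1/9 against both W and E), so the proposed strategy is not optimal.

No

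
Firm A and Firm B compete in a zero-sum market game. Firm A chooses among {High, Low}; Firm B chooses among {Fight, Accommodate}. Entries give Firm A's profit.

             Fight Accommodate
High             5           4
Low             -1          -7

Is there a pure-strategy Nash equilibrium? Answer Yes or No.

Row minima: High → 4, Low → -7; maximin = 4.
Column maxima: Fight → 5, Accommodate → 4; minimax = 4.
maximin = minimax = 4, so a saddle point exists.

Yes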